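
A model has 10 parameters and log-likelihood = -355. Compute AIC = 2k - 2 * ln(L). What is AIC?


Compute:
2k = 2*10 = 20.
-2*loglik = -2*(-355) = 710.
AIC = 20 + 710 = 730.

730


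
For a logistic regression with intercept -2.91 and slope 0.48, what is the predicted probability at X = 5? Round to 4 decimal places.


Linear predictor: z = -2.91 + 0.48 * 5 = -0.5100.
P = 1/(1 + exp(0.5100)) = 1/(1 + 1.6653) = 0.3752.

0.3752


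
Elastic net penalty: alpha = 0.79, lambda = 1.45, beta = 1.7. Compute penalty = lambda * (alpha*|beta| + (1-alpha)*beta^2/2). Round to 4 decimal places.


Compute:
L1 = 0.79 * 1.7 = 1.3430.
L2 = 0.21 * 1.7^2 / 2 = 0.3035.
Penalty = 1.45 * (1.3430 + 0.3035) = 2.3874.

2.3874


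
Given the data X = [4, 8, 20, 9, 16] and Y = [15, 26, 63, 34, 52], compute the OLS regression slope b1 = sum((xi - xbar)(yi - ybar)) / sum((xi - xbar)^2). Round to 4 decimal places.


Calculate xbar = 11.4000, ybar = 38.0000.
S_xx = 167.2000, S_xy = 500.0000.
Using b1 = S_xy / S_xx = 500.0000 / 167.2000, we get b1 = 2.9904.

2.9904


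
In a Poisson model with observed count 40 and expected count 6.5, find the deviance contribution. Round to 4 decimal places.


Compute y*ln(y/mu) = 40*ln(40/6.5) = 40*1.817077 = 72.683080.
y - mu = 33.5.
D = 2*(72.683080 - (33.5)) = 78.366160, which rounds to 78.3662.

78.3662


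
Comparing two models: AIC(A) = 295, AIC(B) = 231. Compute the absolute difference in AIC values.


Compute |295 - 231| = 64.
Model B has the smaller AIC.

64


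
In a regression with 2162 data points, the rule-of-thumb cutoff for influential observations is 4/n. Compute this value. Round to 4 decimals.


Using the rule of thumb:
Threshold = 4 / 2162 = 0.0019.

0.0019


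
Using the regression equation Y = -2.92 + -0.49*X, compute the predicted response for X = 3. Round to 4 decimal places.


Plug X = 3 into Y = -2.92 + -0.49*X:
Y = -2.92 + -1.4700 = -4.3900.

-4.3900


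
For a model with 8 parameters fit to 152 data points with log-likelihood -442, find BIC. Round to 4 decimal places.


Compute k*ln(n) = 8*ln(152) = 8*5.023881 = 40.191048.
Then -2*loglik = 884.
BIC = 40.191048 + 884 = 924.191048, which rounds to 924.1910.

924.1910


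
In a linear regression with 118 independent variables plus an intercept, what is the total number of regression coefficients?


Each predictor gets one coefficient, plus one intercept.
Total parameters = 118 + 1 = 119.

119


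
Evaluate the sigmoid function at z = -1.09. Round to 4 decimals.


First, exp(1.0900) = 2.9743.
Then sigma(z) = 1/(1 + 2.9743) = 0.2516.

0.2516


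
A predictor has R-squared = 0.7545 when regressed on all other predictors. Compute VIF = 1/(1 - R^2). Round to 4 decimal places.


Denominator: 1 - 0.7545 = 0.2455.
VIF = 1 / 0.2455 = 4.0733.

4.0733


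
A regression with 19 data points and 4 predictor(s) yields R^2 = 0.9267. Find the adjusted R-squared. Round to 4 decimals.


Plug in: Adj R^2 = 1 - (1 - 0.9267) * 18/14.
= 1 - 0.0733 * 18/14
= 1 - 1.3194 / 14
= 1 - 0.0942 = 0.9058.

0.9058


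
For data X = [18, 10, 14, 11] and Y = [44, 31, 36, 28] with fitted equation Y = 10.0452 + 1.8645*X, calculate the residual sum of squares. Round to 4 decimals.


Predicted values from Y = 10.0452 + 1.8645*X.
Residuals: [0.3938, 2.3098, -0.1482, -2.5547].
SSres = 12.0387.

12.0387


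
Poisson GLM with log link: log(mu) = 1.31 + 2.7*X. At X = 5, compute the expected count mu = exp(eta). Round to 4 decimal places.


eta = 1.31 + 2.7 * 5 = 14.8100.
mu = exp(14.8100) = 2703343.7752.

2703343.7752


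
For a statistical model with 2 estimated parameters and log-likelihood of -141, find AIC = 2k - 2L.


Compute:
2k = 2*2 = 4.
-2*loglik = -2*(-141) = 282.
AIC = 4 + 282 = 286.

286


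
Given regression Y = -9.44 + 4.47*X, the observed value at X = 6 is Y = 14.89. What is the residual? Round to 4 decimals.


Predicted = -9.44 + 4.47 * 6 = 17.3800.
Residual = 14.89 - 17.3800 = -2.4900.

-2.4900


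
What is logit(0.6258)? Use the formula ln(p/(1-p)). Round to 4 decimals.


The odds are p/(1-p) = 0.6258 / 0.3742 = 1.6724.
logit(p) = ln(1.6724) = 0.5142.

0.5142


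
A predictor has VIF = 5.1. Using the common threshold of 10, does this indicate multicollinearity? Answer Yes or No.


The threshold is 10.
VIF = 5.1 is < 10.
Multicollinearity indication: No.

No


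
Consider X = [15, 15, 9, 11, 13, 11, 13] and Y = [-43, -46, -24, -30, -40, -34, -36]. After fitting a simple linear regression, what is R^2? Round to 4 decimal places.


The fitted line is Y = 5.0865 + -3.3173*X.
SSres = 21.8654, SStot = 348.8571.
R^2 = 1 - SSres/SStot = 0.9373.

0.9373


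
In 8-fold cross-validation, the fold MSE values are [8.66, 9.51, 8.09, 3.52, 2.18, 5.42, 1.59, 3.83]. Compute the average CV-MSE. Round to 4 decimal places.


Total MSE across folds = 42.8000.
CV-MSE = 42.8000/8 = 5.3500.

5.3500


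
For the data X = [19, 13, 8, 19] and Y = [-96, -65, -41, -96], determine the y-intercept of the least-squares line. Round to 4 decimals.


Compute b1 = -5.0206 from the OLS formula.
With xbar = 14.7500 and ybar = -74.5000, the intercept is:
b0 = -74.5000 - -5.0206 * 14.7500 = -0.4454.

-0.4454


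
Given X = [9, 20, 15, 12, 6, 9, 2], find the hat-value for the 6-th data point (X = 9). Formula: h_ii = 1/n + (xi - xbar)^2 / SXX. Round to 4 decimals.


Mean of X: xbar = 10.4286.
SXX = 209.7143.
For X = 9: h = 1/7 + (9 - 10.4286)^2/209.7143 = 0.1526.

0.1526


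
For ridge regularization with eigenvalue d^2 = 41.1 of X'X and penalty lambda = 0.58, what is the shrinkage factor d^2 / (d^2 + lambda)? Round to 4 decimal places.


Denominator = d^2 + lambda = 41.1 + 0.58 = 41.6800.
Shrinkage = 41.1 / 41.6800 = 0.9861.

0.9861


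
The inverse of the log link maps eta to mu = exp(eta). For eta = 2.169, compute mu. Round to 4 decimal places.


The inverse log link gives:
mu = exp(2.169) = 8.7495.

8.7495


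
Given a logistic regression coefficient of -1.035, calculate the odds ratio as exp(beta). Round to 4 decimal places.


exp(-1.035) = 0.3552.
So the odds ratio is 0.3552.

0.3552


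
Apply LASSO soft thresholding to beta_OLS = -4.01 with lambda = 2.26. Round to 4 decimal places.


Check: |-4.01| = 4.01 vs lambda = 2.26.
Since |beta| > lambda, coefficient = sign(beta)*(|beta| - lambda) = -1.7500.
Soft-thresholded coefficient = -1.7500.

-1.7500


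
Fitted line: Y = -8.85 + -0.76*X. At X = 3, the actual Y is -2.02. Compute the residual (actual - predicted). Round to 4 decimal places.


Compute yhat = -8.85 + (-0.76)(3) = -11.1300.
Residual = actual - predicted = -2.02 - -11.1300 = 9.1100.

9.1100


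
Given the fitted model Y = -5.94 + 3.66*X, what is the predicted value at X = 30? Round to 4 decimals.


Predicted value:
Y = -5.94 + (3.66)(30) = -5.94 + 109.8000 = 103.8600.

103.8600


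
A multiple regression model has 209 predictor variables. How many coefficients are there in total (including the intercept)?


Total coefficients = number of predictors + 1 (for the intercept).
= 209 + 1 = 210.

210


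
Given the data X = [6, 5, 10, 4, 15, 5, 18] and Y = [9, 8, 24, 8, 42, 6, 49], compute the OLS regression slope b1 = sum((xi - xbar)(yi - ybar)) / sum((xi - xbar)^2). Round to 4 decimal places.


The sample means are xbar = 9.0000 and ybar = 20.8571.
Compute S_xx = 184.0000 and S_xy = 594.0000.
Slope b1 = S_xy / S_xx = 594.0000 / 184.0000 = 3.2283.

3.2283


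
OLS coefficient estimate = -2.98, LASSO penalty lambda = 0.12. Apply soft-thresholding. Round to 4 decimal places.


|beta_OLS| = 2.98.
lambda = 0.12.
Since |beta| > lambda, coefficient = sign(beta)*(|beta| - lambda) = -2.8600.
Result = -2.8600.

-2.8600


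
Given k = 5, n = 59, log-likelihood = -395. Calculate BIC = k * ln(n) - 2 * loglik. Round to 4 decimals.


ln(59) = 4.077537.
k * ln(n) = 5 * 4.077537 = 20.387685.
-2L = 790.
BIC = 20.387685 + 790 = 810.387685, which rounds to 810.3877.

810.3877


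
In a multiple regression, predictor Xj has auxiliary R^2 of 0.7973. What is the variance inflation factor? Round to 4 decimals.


Using VIF = 1/(1 - R^2_j):
1 - 0.7973 = 0.2027.
VIF = 4.9334.

4.9334


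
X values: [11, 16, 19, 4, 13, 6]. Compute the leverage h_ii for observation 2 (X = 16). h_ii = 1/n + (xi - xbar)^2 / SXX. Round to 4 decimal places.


n = 6, xbar = 11.5000.
SXX = sum((xi - xbar)^2) = 165.5000.
h = 1/6 + (16 - 11.5000)^2 / 165.5000 = 0.2890.

0.2890


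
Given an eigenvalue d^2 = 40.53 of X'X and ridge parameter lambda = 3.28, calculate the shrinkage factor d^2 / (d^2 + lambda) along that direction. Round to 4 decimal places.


d^2 + lambda = 40.53 + 3.28 = 43.8100.
Shrinkage factor = 40.53/43.8100 = 0.9251.

0.9251


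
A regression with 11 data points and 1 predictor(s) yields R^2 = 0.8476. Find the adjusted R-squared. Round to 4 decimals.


Adjusted R^2 = 1 - (1 - R^2) * (n-1)/(n-p-1).
(1 - R^2) = 0.1524.
(n-1)/(n-p-1) = 10/9.
(1 - R^2) * (n-1) = 0.1524 * 10 = 1.5240.
Divide by (n-p-1): 1.5240 / 9 = 0.1693.
Adj R^2 = 1 - 0.1693 = 0.8307.

0.8307


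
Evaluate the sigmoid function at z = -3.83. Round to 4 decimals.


Compute exp(3.8300) = 46.0625.
Sigmoid = 1 / (1 + 46.0625) = 1 / 47.0625 = 0.0212.

0.0212


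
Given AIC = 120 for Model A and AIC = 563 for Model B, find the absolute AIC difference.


Absolute difference = |120 - 563| = 443.
The model with lower AIC (A) is preferred.

443


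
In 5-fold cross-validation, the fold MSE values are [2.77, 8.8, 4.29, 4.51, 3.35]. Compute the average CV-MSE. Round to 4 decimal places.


Total MSE across folds = 23.7200.
CV-MSE = 23.7200/5 = 4.7440.

4.7440


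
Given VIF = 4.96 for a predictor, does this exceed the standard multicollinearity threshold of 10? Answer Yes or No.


The threshold is 10.
VIF = 4.96 is < 10.
Multicollinearity indication: No.

No


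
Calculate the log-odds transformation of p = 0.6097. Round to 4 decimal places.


The odds are p/(1-p) = 0.6097 / 0.3903 = 1.5621.
logit(p) = ln(1.5621) = 0.4461.

0.4461


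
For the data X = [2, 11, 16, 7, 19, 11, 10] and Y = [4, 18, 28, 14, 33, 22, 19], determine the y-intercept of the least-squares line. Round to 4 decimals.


The slope is b1 = 1.6735.
Sample means are xbar = 10.8571 and ybar = 19.7143.
Intercept: b0 = 19.7143 - (1.6735)(10.8571) = 1.5443.

1.5443


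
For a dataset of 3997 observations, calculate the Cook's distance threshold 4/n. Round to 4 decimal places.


The threshold is 4/n.
4/3997 = 0.0010.

0.0010


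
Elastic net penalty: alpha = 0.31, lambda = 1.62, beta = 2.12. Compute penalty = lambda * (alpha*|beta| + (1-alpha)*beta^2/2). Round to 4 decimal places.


alpha * |beta| = 0.31 * 2.12 = 0.6572.
(1-alpha) * beta^2/2 = 0.69 * 4.4944/2 = 1.5506.
Total = 1.62 * (0.6572 + 1.5506) = 3.5766.

3.5766


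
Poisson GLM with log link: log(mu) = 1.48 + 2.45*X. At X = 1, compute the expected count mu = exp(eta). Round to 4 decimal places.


Linear predictor: eta = 1.48 + (2.45)(1) = 3.9300.
Expected count: mu = exp(3.9300) = 50.9070.

50.9070


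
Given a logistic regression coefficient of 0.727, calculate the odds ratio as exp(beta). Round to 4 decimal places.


Odds ratio = exp(beta) = exp(0.727).
= 2.0689.

2.0689


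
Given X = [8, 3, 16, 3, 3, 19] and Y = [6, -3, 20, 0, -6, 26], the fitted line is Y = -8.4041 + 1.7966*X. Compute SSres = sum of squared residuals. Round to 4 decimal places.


Predicted values from Y = -8.4041 + 1.7966*X.
Residuals: [0.0313, 0.0143, -0.3415, 3.0143, -2.9857, 0.2687].
SSres = 18.1904.

18.1904


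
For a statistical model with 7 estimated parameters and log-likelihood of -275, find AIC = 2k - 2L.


AIC = 2*7 - 2*(-275).
= 14 + 550 = 564.

564


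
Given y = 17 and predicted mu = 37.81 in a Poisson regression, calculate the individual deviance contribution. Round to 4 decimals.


First: ln(17/37.81) = -0.799360.
Then: 17 * -0.799360 = -13.589120.
y - mu = 17 - 37.81 = -20.81.
D = 2(-13.589120 - -20.81) = 14.441760, which rounds to 14.4418.

14.4418


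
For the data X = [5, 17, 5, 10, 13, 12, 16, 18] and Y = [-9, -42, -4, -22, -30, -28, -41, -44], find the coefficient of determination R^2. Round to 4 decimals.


After computing the OLS fit (b0=8.0333, b1=-2.9611):
SSres = 17.7278, SStot = 1596.0000.
R^2 = 1 - 17.7278/1596.0000 = 0.9889.

0.9889


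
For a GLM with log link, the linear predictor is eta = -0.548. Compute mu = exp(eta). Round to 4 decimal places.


Apply the inverse link:
mu = e^-0.548 = 0.5781.

0.5781


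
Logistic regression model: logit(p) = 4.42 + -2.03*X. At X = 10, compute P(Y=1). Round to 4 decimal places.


z = 4.42 + -2.03 * 10 = -15.8800.
Sigmoid: P = 1 / (1 + exp(15.8800)) = 0.0000.

0.0000


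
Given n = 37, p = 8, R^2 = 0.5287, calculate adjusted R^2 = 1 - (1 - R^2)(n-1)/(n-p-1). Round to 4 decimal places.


Using the formula:
(1 - 0.5287) = 0.4713.
Multiply by 36/28: 0.4713 * 36 = 16.9668, then 16.9668 / 28 = 0.6060.
Adj R^2 = 1 - 0.6060 = 0.3940.

0.3940


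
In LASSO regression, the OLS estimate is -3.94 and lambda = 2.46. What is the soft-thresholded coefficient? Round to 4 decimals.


Absolute value: |-3.94| = 3.94.
Compare to lambda = 2.46.
Since |beta| > lambda, coefficient = sign(beta)*(|beta| - lambda) = -1.4800.

-1.4800


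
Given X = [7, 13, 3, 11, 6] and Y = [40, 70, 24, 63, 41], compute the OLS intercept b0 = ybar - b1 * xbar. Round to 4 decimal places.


First find the slope: b1 = 4.6406.
Means: xbar = 8.0000, ybar = 47.6000.
b0 = ybar - b1 * xbar = 47.6000 - 4.6406 * 8.0000 = 10.4750.

10.4750


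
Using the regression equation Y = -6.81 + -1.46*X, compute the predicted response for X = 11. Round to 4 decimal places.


Substitute X = 11 into the equation:
Y = -6.81 + -1.46 * 11 = -6.81 + -16.0600 = -22.8700.

-22.8700


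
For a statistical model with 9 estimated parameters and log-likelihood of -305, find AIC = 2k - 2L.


Compute:
2k = 2*9 = 18.
-2*loglik = -2*(-305) = 610.
AIC = 18 + 610 = 628.

628


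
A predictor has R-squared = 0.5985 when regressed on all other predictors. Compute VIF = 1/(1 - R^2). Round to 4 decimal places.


VIF = 1 / (1 - 0.5985).
= 1 / 0.4015 = 2.4907.

2.4907


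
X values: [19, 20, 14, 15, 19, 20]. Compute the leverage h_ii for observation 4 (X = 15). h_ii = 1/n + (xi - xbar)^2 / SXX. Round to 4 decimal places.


Compute xbar = 17.8333 with n = 6 observations.
SXX = 34.8333.
Leverage = 1/6 + (15 - 17.8333)^2/34.8333 = 0.3971.

0.3971


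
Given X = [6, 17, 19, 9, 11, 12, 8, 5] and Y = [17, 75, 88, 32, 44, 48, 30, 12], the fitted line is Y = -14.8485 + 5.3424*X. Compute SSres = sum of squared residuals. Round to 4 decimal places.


Predicted values from Y = -14.8485 + 5.3424*X.
Residuals: [-0.2059, -0.9723, 1.3429, -1.2331, 0.0821, -1.2603, 2.1093, 0.1365].
SSres = 10.3746.

10.3746


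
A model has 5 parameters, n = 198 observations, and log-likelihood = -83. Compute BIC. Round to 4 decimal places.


k * ln(n) = 5 * ln(198) = 5 * 5.288267 = 26.441335.
-2 * loglik = -2 * (-83) = 166.
BIC = 26.441335 + 166 = 192.441335, which rounds to 192.4413.

192.4413


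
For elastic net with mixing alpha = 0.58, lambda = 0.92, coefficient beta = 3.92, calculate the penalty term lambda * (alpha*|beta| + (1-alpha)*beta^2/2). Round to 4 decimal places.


alpha * |beta| = 0.58 * 3.92 = 2.2736.
(1-alpha) * beta^2/2 = 0.42 * 15.3664/2 = 3.2269.
Total = 0.92 * (2.2736 + 3.2269) = 5.0605.

5.0605


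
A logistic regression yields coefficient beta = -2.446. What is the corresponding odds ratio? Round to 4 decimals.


The odds ratio is computed as:
OR = e^(-2.446) = 0.0866.

0.0866


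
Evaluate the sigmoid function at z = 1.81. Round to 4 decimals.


First, exp(-1.8100) = 0.1637.
Then sigma(z) = 1/(1 + 0.1637) = 0.8594.

0.8594


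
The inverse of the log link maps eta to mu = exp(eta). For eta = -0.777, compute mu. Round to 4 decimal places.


The inverse log link gives:
mu = exp(-0.777) = 0.4598.

0.4598


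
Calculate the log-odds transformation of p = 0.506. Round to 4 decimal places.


1 - p = 0.494.
p/(1-p) = 1.0243.
logit = ln(1.0243) = 0.0240.

0.0240


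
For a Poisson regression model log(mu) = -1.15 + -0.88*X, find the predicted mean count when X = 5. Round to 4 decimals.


Compute eta = -1.15 + -0.88 * 5 = -5.5500.
Apply inverse link: mu = e^-5.5500 = 0.0039.

0.0039


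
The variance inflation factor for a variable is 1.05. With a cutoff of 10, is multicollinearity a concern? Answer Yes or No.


Check: VIF = 1.05 vs threshold = 10.
Since 1.05 < 10, the answer is No.

No


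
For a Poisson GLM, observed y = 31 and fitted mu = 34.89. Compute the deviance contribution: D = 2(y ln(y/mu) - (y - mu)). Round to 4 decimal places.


Compute y*ln(y/mu) = 31*ln(31/34.89) = 31*-0.118213 = -3.664603.
y - mu = -3.89.
D = 2*(-3.664603 - (-3.89)) = 0.450794, which rounds to 0.4508.

0.4508


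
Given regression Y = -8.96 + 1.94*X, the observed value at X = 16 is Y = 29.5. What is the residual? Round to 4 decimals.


Fitted value at X = 16 is yhat = -8.96 + 1.94*16 = 22.0800.
Residual = 29.5 - 22.0800 = 7.4200.

7.4200


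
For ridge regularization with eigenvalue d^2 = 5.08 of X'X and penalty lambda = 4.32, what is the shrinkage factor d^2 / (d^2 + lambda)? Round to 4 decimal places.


Compute the denominator: 5.08 + 4.32 = 9.4000.
Shrinkage factor = 5.08 / 9.4000 = 0.5404.

0.5404


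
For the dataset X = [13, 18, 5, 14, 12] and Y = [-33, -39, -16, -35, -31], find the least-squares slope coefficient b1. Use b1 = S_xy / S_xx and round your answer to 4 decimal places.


The sample means are xbar = 12.4000 and ybar = -30.8000.
Compute S_xx = 89.2000 and S_xy = -163.4000.
Slope b1 = S_xy / S_xx = -163.4000 / 89.2000 = -1.8318.

-1.8318


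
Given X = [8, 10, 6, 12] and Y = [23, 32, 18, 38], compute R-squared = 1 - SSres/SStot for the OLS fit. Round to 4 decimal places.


The fitted line is Y = -3.3000 + 3.4500*X.
SSres = 2.7000, SStot = 240.7500.
R^2 = 1 - SSres/SStot = 0.9888.

0.9888


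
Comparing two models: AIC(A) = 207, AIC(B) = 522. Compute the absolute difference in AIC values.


Absolute difference = |207 - 522| = 315.
The model with lower AIC (A) is preferred.

315


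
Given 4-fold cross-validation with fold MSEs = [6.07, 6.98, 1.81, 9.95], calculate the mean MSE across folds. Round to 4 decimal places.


Add all fold MSEs: 24.8100.
Divide by k = 4: 24.8100/4 = 6.2025.

6.2025


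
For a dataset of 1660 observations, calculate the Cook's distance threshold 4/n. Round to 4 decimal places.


Using the rule of thumb:
Threshold = 4 / 1660 = 0.0024.

0.0024


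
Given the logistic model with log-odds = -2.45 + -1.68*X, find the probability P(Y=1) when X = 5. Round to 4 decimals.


z = -2.45 + -1.68 * 5 = -10.8500.
Sigmoid: P = 1 / (1 + exp(10.8500)) = 0.0000.

0.0000


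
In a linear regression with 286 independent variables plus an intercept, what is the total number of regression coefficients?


Each predictor gets one coefficient, plus one intercept.
Total parameters = 286 + 1 = 287.

287


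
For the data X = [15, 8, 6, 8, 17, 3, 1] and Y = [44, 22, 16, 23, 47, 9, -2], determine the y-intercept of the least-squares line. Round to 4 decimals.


The slope is b1 = 3.0014.
Sample means are xbar = 8.2857 and ybar = 22.7143.
Intercept: b0 = 22.7143 - (3.0014)(8.2857) = -2.1543.

-2.1543


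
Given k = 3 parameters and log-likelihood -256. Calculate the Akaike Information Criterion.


AIC = 2*3 - 2*(-256).
= 6 + 512 = 518.

518


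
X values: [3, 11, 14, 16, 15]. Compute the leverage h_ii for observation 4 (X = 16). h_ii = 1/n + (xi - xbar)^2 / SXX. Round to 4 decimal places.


n = 5, xbar = 11.8000.
SXX = sum((xi - xbar)^2) = 110.8000.
h = 1/5 + (16 - 11.8000)^2 / 110.8000 = 0.3592.

0.3592


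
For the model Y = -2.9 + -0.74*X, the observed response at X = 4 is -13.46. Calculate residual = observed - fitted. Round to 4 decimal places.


Predicted = -2.9 + -0.74 * 4 = -5.8600.
Residual = -13.46 - -5.8600 = -7.6000.

-7.6000


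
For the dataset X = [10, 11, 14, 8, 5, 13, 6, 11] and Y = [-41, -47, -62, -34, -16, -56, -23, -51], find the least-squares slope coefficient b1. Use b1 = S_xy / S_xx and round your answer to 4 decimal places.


The sample means are xbar = 9.7500 and ybar = -41.2500.
Compute S_xx = 71.5000 and S_xy = -356.5000.
Slope b1 = S_xy / S_xx = -356.5000 / 71.5000 = -4.9860.

-4.9860


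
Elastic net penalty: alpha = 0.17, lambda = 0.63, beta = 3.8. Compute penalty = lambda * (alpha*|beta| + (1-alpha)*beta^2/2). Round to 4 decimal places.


alpha * |beta| = 0.17 * 3.8 = 0.6460.
(1-alpha) * beta^2/2 = 0.83 * 14.4400/2 = 5.9926.
Total = 0.63 * (0.6460 + 5.9926) = 4.1823.

4.1823


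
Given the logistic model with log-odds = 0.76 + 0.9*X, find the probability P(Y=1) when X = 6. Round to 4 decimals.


Compute z = 0.76 + (0.9)(6) = 6.1600.
exp(-z) = 0.0021.
P = 1/(1 + 0.0021) = 0.9979.

0.9979


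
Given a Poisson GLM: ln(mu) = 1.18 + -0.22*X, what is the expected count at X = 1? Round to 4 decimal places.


Linear predictor: eta = 1.18 + (-0.22)(1) = 0.9600.
Expected count: mu = exp(0.9600) = 2.6117.

2.6117


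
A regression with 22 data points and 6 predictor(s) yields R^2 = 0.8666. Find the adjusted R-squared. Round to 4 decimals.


Plug in: Adj R^2 = 1 - (1 - 0.8666) * 21/15.
= 1 - 0.1334 * 21/15
= 1 - 2.8014 / 15
= 1 - 0.1868 = 0.8132.

0.8132


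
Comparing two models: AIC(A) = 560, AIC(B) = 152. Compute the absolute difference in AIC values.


|AIC_A - AIC_B| = |560 - 152| = 408.
Model B is preferred (lower AIC).

408


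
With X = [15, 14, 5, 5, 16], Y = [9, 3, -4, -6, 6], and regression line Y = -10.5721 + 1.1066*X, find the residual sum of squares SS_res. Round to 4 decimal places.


Compute predicted values, then residuals = yi - yhat_i.
Residuals: [2.9731, -1.9203, 1.0391, -0.9609, -1.1335].
SSres = sum(residual^2) = 15.8148.

15.8148


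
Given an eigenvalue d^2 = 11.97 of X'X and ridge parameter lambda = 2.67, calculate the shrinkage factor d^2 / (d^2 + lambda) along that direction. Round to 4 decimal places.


Compute the denominator: 11.97 + 2.67 = 14.6400.
Shrinkage factor = 11.97 / 14.6400 = 0.8176.

0.8176


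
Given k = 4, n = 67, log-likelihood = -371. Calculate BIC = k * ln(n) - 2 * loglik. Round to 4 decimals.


k * ln(n) = 4 * ln(67) = 4 * 4.204693 = 16.818772.
-2 * loglik = -2 * (-371) = 742.
BIC = 16.818772 + 742 = 758.818772, which rounds to 758.8188.

758.8188


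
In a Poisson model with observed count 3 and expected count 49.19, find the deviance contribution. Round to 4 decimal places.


Compute y*ln(y/mu) = 3*ln(3/49.19) = 3*-2.797078 = -8.391234.
y - mu = -46.19.
D = 2*(-8.391234 - (-46.19)) = 75.597532, which rounds to 75.5975.

75.5975


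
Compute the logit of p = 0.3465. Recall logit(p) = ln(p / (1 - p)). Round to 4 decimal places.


The odds are p/(1-p) = 0.3465 / 0.6535 = 0.5302.
logit(p) = ln(0.5302) = -0.6345.

-0.6345


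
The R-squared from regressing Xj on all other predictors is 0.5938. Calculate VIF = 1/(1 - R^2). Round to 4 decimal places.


VIF = 1 / (1 - 0.5938).
= 1 / 0.4062 = 2.4618.

2.4618


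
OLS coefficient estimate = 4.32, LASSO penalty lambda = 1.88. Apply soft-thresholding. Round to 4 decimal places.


Check: |4.32| = 4.32 vs lambda = 1.88.
Since |beta| > lambda, coefficient = sign(beta)*(|beta| - lambda) = 2.4400.
Soft-thresholded coefficient = 2.4400.

2.4400


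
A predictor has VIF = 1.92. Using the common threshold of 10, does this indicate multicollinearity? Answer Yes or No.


Compare VIF = 1.92 to the threshold of 10.
1.92 < 10, so the answer is No.

No


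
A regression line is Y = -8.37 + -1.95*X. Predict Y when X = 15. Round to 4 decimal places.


Substitute X = 15 into the equation:
Y = -8.37 + -1.95 * 15 = -8.37 + -29.2500 = -37.6200.

-37.6200


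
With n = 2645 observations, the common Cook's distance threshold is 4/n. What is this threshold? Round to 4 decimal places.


The threshold is 4/n.
4/2645 = 0.0015.

0.0015


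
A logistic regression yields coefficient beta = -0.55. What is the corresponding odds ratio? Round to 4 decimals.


exp(-0.55) = 0.5769.
So the odds ratio is 0.5769.

0.5769


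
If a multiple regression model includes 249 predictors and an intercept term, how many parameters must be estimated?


Each predictor gets one coefficient, plus one intercept.
Total parameters = 249 + 1 = 250.

250


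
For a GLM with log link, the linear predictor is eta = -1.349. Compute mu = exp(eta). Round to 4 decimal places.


The inverse log link gives:
mu = exp(-1.349) = 0.2595.

0.2595


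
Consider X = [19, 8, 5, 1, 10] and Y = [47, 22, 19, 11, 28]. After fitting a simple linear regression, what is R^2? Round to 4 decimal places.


After computing the OLS fit (b0=8.1810, b1=2.0022):
SSres = 6.7991, SStot = 733.2000.
R^2 = 1 - 6.7991/733.2000 = 0.9907.

0.9907


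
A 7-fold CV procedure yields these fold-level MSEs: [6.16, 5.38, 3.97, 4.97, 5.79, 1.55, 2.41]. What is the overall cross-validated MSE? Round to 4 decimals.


Sum of fold MSEs = 30.2300.
Average = 30.2300 / 7 = 4.3186.

4.3186


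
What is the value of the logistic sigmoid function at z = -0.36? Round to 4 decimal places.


First, exp(0.3600) = 1.4333.
Then sigma(z) = 1/(1 + 1.4333) = 0.4110.

0.4110


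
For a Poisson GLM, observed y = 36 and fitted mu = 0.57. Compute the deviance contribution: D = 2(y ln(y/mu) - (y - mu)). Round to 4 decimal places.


Compute y*ln(y/mu) = 36*ln(36/0.57) = 36*4.145638 = 149.242968.
y - mu = 35.43.
D = 2*(149.242968 - (35.43)) = 227.625936, which rounds to 227.6259.

227.6259


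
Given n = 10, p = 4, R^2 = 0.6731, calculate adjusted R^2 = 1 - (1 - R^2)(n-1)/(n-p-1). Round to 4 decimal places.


Plug in: Adj R^2 = 1 - (1 - 0.6731) * 9/5.
= 1 - 0.3269 * 9/5
= 1 - 2.9421 / 5
= 1 - 0.5884 = 0.4116.

0.4116


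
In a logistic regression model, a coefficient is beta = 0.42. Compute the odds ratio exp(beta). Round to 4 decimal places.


The odds ratio is computed as:
OR = e^(0.42) = 1.5220.

1.5220


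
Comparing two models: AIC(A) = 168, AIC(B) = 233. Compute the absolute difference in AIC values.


Compute |168 - 233| = 65.
Model A has the smaller AIC.

65


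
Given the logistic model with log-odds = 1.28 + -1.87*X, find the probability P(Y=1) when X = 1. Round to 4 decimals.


Linear predictor: z = 1.28 + -1.87 * 1 = -0.5900.
P = 1/(1 + exp(0.5900)) = 1/(1 + 1.8040) = 0.3566.

0.3566


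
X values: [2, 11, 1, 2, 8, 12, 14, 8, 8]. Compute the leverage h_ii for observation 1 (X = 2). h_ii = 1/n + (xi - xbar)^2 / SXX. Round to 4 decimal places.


Mean of X: xbar = 7.3333.
SXX = 178.0000.
For X = 2: h = 1/9 + (2 - 7.3333)^2/178.0000 = 0.2709.

0.2709


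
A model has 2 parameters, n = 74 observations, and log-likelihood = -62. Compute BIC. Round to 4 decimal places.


k * ln(n) = 2 * ln(74) = 2 * 4.304065 = 8.608130.
-2 * loglik = -2 * (-62) = 124.
BIC = 8.608130 + 124 = 132.608130, which rounds to 132.6081.

132.6081


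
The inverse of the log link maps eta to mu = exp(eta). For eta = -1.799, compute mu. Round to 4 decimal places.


mu = exp(eta) = exp(-1.799).
= 0.1655.

0.1655


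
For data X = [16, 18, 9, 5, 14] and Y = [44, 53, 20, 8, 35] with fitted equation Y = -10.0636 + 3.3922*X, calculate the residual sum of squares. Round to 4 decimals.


Predicted values from Y = -10.0636 + 3.3922*X.
Residuals: [-0.2116, 2.0040, -0.4662, 1.1026, -2.4272].
SSres = 11.3852.

11.3852


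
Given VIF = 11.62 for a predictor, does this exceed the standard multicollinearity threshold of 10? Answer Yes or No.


The threshold is 10.
VIF = 11.62 is >= 10.
Multicollinearity indication: Yes.

Yes


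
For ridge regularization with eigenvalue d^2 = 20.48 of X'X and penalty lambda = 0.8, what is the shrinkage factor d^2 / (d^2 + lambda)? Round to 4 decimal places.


Compute the denominator: 20.48 + 0.8 = 21.2800.
Shrinkage factor = 20.48 / 21.2800 = 0.9624.

0.9624


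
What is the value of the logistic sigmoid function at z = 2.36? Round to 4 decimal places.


exp(-2.3600) = 0.0944.
1 + exp(-z) = 1.0944.
sigmoid = 1/1.0944 = 0.9137.

0.9137


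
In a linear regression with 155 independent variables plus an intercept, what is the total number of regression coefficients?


Including the intercept, the model has 155 predictor coefficients + 1 intercept.
Total = 156.

156


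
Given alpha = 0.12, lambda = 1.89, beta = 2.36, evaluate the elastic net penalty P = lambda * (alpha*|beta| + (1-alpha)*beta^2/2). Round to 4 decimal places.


alpha * |beta| = 0.12 * 2.36 = 0.2832.
(1-alpha) * beta^2/2 = 0.88 * 5.5696/2 = 2.4506.
Total = 1.89 * (0.2832 + 2.4506) = 5.1669.

5.1669


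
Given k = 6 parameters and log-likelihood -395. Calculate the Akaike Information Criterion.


Compute:
2k = 2*6 = 12.
-2*loglik = -2*(-395) = 790.
AIC = 12 + 790 = 802.

802


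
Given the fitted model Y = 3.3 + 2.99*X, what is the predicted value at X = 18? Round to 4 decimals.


Plug X = 18 into Y = 3.3 + 2.99*X:
Y = 3.3 + 53.8200 = 57.1200.

57.1200


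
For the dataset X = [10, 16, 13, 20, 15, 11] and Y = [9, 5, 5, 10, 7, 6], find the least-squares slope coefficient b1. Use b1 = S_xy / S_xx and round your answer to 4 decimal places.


Calculate xbar = 14.1667, ybar = 7.0000.
S_xx = 66.8333, S_xy = 11.0000.
Using b1 = S_xy / S_xx = 11.0000 / 66.8333, we get b1 = 0.1646.

0.1646


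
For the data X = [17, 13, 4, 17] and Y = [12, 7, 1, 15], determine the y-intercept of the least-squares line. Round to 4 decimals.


The slope is b1 = 0.9557.
Sample means are xbar = 12.7500 and ybar = 8.7500.
Intercept: b0 = 8.7500 - (0.9557)(12.7500) = -3.4346.

-3.4346


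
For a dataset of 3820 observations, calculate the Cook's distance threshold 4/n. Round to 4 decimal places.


The threshold is 4/n.
4/3820 = 0.0010.

0.0010


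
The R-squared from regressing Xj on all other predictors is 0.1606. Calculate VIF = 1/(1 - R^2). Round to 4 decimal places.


Using VIF = 1/(1 - R^2_j):
1 - 0.1606 = 0.8394.
VIF = 1.1913.

1.1913


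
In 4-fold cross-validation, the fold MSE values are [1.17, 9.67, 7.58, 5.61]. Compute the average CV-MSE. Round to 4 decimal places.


Add all fold MSEs: 24.0300.
Divide by k = 4: 24.0300/4 = 6.0075.

6.0075


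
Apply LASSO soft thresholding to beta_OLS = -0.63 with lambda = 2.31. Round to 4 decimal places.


|beta_OLS| = 0.63.
lambda = 2.31.
Since |beta| <= lambda, the coefficient is set to 0.
Result = 0.0000.

0.0000


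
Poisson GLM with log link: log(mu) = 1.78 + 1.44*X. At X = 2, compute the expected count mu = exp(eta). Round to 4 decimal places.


eta = 1.78 + 1.44 * 2 = 4.6600.
mu = exp(4.6600) = 105.6361.

105.6361


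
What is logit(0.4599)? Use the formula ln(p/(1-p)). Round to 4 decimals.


Compute the odds: 0.4599/0.5401 = 0.8515.
Take the natural log: ln(0.8515) = -0.1607.

-0.1607


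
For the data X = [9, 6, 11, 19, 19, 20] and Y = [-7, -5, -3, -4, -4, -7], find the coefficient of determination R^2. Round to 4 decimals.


The fitted line is Y = -5.1522 + 0.0109*X.
SSres = 13.9783, SStot = 14.0000.
R^2 = 1 - SSres/SStot = 0.0016.

0.0016


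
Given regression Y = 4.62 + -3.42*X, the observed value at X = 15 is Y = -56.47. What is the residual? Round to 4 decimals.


Compute yhat = 4.62 + (-3.42)(15) = -46.6800.
Residual = actual - predicted = -56.47 - -46.6800 = -9.7900.

-9.7900


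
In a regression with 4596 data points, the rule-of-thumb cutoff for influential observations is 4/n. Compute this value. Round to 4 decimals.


Cook's distance cutoff = 4/n = 4/4596.
= 0.0009.

0.0009


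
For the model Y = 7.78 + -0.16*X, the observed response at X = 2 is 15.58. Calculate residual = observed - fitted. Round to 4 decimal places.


Compute yhat = 7.78 + (-0.16)(2) = 7.4600.
Residual = actual - predicted = 15.58 - 7.4600 = 8.1200.

8.1200


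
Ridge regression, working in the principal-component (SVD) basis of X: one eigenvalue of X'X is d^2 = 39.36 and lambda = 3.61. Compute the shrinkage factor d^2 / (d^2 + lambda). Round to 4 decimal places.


Compute the denominator: 39.36 + 3.61 = 42.9700.
Shrinkage factor = 39.36 / 42.9700 = 0.9160.

0.9160


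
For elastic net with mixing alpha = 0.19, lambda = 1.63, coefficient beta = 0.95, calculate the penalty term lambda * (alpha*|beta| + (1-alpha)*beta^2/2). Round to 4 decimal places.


Compute:
L1 = 0.19 * 0.95 = 0.1805.
L2 = 0.81 * 0.95^2 / 2 = 0.3655.
Penalty = 1.63 * (0.1805 + 0.3655) = 0.8900.

0.8900


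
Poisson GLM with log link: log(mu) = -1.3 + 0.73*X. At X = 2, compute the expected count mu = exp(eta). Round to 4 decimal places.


eta = -1.3 + 0.73 * 2 = 0.1600.
mu = exp(0.1600) = 1.1735.

1.1735


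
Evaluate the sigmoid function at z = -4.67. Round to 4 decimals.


First, exp(4.6700) = 106.6977.
Then sigma(z) = 1/(1 + 106.6977) = 0.0093.

0.0093


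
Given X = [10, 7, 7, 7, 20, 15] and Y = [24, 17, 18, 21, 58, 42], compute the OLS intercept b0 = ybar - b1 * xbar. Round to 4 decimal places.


First find the slope: b1 = 3.0274.
Means: xbar = 11.0000, ybar = 30.0000.
b0 = ybar - b1 * xbar = 30.0000 - 3.0274 * 11.0000 = -3.3014.

-3.3014


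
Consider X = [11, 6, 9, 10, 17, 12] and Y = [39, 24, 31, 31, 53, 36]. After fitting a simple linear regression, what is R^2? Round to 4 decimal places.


After computing the OLS fit (b0=7.0299, b1=2.6434):
SSres = 24.3342, SStot = 491.3333.
R^2 = 1 - 24.3342/491.3333 = 0.9505.

0.9505


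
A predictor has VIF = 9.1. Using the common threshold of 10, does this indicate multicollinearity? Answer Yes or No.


The threshold is 10.
VIF = 9.1 is < 10.
Multicollinearity indication: No.

No


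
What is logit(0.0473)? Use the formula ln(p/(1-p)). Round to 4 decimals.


1 - p = 0.9527.
p/(1-p) = 0.0496.
logit = ln(0.0496) = -3.0028.

-3.0028


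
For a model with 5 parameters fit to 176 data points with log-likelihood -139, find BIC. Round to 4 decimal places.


Compute k*ln(n) = 5*ln(176) = 5*5.170484 = 25.852420.
Then -2*loglik = 278.
BIC = 25.852420 + 278 = 303.852420, which rounds to 303.8524.

303.8524


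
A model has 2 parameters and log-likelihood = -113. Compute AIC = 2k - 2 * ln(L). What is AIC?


AIC = 2*2 - 2*(-113).
= 4 + 226 = 230.

230


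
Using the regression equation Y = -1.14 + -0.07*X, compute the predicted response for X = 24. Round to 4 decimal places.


Plug X = 24 into Y = -1.14 + -0.07*X:
Y = -1.14 + -1.6800 = -2.8200.

-2.8200


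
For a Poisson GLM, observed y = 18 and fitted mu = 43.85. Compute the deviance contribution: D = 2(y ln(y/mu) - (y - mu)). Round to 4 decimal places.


First: ln(18/43.85) = -0.890403.
Then: 18 * -0.890403 = -16.027254.
y - mu = 18 - 43.85 = -25.85.
D = 2(-16.027254 - -25.85) = 19.645492, which rounds to 19.6455.

19.6455


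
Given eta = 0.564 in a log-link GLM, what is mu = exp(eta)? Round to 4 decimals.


mu = exp(eta) = exp(0.564).
= 1.7577.

1.7577


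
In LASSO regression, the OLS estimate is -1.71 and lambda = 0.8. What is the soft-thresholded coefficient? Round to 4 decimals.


|beta_OLS| = 1.71.
lambda = 0.8.
Since |beta| > lambda, coefficient = sign(beta)*(|beta| - lambda) = -0.9100.
Result = -0.9100.

-0.9100


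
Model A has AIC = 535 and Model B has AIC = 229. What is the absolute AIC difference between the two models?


Absolute difference = |535 - 229| = 306.
The model with lower AIC (B) is preferred.

306


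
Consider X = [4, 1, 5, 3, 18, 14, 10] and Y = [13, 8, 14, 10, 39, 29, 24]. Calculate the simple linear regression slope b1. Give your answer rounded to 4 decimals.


First compute the means: xbar = 7.8571, ybar = 19.5714.
Then S_xx = sum((xi - xbar)^2) = 238.8571.
S_xy = sum((xi - xbar)(yi - ybar)) = 431.5714.
b1 = S_xy / S_xx = 431.5714 / 238.8571 = 1.8068.

1.8068


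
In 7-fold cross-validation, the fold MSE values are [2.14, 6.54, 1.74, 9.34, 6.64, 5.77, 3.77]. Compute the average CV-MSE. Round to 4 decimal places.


Sum of fold MSEs = 35.9400.
Average = 35.9400 / 7 = 5.1343.

5.1343


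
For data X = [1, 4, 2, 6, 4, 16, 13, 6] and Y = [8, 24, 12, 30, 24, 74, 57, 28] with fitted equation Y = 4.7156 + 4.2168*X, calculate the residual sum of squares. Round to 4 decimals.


For each point, residual = actual - predicted.
Residuals: [-0.9324, 2.4172, -1.1492, -0.0164, 2.4172, 1.8156, -2.5340, -2.0164].
Sum of squared residuals = 27.6594.

27.6594


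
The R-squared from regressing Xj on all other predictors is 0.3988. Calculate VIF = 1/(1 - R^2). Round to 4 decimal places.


Using VIF = 1/(1 - R^2_j):
1 - 0.3988 = 0.6012.
VIF = 1.6633.

1.6633


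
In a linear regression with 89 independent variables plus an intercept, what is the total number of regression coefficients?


Including the intercept, the model has 89 predictor coefficients + 1 intercept.
Total = 90.

90


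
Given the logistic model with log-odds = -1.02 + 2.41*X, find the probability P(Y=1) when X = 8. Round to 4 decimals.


Linear predictor: z = -1.02 + 2.41 * 8 = 18.2600.
P = 1/(1 + exp(-18.2600)) = 1/(1 + 0.0000) = 1.0000.

1.0000


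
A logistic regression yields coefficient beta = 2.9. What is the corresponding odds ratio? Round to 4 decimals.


The odds ratio is computed as:
OR = e^(2.9) = 18.1741.

18.1741


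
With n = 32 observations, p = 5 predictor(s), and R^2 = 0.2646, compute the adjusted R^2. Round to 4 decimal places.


Plug in: Adj R^2 = 1 - (1 - 0.2646) * 31/26.
= 1 - 0.7354 * 31/26
= 1 - 22.7974 / 26
= 1 - 0.8768 = 0.1232.

0.1232


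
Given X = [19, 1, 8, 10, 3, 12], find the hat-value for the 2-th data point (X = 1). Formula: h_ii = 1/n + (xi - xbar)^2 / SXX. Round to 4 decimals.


Mean of X: xbar = 8.8333.
SXX = 210.8333.
For X = 1: h = 1/6 + (1 - 8.8333)^2/210.8333 = 0.4577.

0.4577


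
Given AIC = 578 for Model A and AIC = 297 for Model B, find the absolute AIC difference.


Absolute difference = |578 - 297| = 281.
The model with lower AIC (B) is preferred.

281


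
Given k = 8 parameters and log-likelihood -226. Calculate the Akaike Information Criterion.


AIC = 2*8 - 2*(-226).
= 16 + 452 = 468.

468


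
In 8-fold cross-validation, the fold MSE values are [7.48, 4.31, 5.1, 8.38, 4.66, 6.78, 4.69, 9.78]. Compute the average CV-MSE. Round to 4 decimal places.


Add all fold MSEs: 51.1800.
Divide by k = 8: 51.1800/8 = 6.3975.

6.3975


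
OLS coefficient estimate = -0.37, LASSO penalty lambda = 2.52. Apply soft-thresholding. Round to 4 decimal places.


|beta_OLS| = 0.37.
lambda = 2.52.
Since |beta| <= lambda, the coefficient is set to 0.
Result = 0.0000.

0.0000


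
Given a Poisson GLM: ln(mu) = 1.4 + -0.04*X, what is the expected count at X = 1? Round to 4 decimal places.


Linear predictor: eta = 1.4 + (-0.04)(1) = 1.3600.
Expected count: mu = exp(1.3600) = 3.8962.

3.8962


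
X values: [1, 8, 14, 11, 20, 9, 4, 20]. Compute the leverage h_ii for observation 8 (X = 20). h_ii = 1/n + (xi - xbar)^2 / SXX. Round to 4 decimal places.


Mean of X: xbar = 10.8750.
SXX = 332.8750.
For X = 20: h = 1/8 + (20 - 10.8750)^2/332.8750 = 0.3751.

0.3751


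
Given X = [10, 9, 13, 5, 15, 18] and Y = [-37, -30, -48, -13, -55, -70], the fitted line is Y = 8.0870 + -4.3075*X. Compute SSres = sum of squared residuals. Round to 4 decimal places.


Compute predicted values, then residuals = yi - yhat_i.
Residuals: [-2.0120, 0.6805, -0.0895, 0.4505, 1.5255, -0.5520].
SSres = sum(residual^2) = 7.3540.

7.3540
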